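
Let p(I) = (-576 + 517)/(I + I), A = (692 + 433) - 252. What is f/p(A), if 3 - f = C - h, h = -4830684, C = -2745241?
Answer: 3641178240/59 ≈ 6.1715e+7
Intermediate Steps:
A = 873 (A = 1125 - 252 = 873)
p(I) = -59/(2*I) (p(I) = -59*1/(2*I) = -59/(2*I))
f = -2085440 (f = 3 - (-2745241 - 1*(-4830684)) = 3 - (-2745241 + 4830684) = 3 - 1*2085443 = 3 - 2085443 = -2085440)
f/p(A) = -2085440/((-59/2/873)) = -2085440/((-59/2*1/873)) = -2085440/(-59/1746) = -2085440*(-1746/59) = 3641178240/59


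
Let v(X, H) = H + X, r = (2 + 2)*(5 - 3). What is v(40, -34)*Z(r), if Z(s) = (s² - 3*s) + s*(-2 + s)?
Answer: 528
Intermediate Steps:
r = 8 (r = 4*2 = 8)
Z(s) = s² - 3*s + s*(-2 + s)
v(40, -34)*Z(r) = (-34 + 40)*(8*(-5 + 2*8)) = 6*(8*(-5 + 16)) = 6*(8*11) = 6*88 = 528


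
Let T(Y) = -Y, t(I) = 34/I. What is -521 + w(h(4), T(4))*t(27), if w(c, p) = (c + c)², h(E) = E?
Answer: -11891/27 ≈ -440.41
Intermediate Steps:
w(c, p) = 4*c² (w(c, p) = (2*c)² = 4*c²)
-521 + w(h(4), T(4))*t(27) = -521 + (4*4²)*(34/27) = -521 + (4*16)*(34*(1/27)) = -521 + 64*(34/27) = -521 + 2176/27 = -11891/27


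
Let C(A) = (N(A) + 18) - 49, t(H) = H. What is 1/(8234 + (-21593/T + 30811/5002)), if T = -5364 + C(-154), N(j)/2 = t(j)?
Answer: 28526406/235170150323 ≈ 0.00012130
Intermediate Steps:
N(j) = 2*j
C(A) = -31 + 2*A (C(A) = (2*A + 18) - 49 = (18 + 2*A) - 49 = -31 + 2*A)
T = -5703 (T = -5364 + (-31 + 2*(-154)) = -5364 + (-31 - 308) = -5364 - 339 = -5703)
1/(8234 + (-21593/T + 30811/5002)) = 1/(8234 + (-21593/(-5703) + 30811/5002)) = 1/(8234 + (-21593*(-1/5703) + 30811*(1/5002))) = 1/(8234 + (21593/5703 + 30811/5002)) = 1/(8234 + 283723319/28526406) = 1/(235170150323/28526406) = 28526406/235170150323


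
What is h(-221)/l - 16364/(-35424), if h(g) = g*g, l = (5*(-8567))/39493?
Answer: -1313997300211/29180520 ≈ -45030.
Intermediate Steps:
l = -42835/39493 (l = -42835*1/39493 = -42835/39493 ≈ -1.0846)
h(g) = g**2
h(-221)/l - 16364/(-35424) = (-221)**2/(-42835/39493) - 16364/(-35424) = 48841*(-39493/42835) - 16364*(-1/35424) = -148375201/3295 + 4091/8856 = -1313997300211/29180520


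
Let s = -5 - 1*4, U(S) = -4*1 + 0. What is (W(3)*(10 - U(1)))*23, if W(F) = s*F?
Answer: -8694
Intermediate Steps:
U(S) = -4 (U(S) = -4 + 0 = -4)
s = -9 (s = -5 - 4 = -9)
W(F) = -9*F
(W(3)*(10 - U(1)))*23 = ((-9*3)*(10 - 1*(-4)))*23 = -27*(10 + 4)*23 = -27*14*23 = -378*23 = -8694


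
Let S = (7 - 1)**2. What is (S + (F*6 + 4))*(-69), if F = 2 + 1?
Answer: -4002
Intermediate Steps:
S = 36 (S = 6**2 = 36)
F = 3
(S + (F*6 + 4))*(-69) = (36 + (3*6 + 4))*(-69) = (36 + (18 + 4))*(-69) = (36 + 22)*(-69) = 58*(-69) = -4002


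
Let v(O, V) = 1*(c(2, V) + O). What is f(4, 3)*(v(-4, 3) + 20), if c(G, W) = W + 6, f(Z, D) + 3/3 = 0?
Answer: -25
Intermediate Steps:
f(Z, D) = -1 (f(Z, D) = -1 + 0 = -1)
c(G, W) = 6 + W
v(O, V) = 6 + O + V (v(O, V) = 1*((6 + V) + O) = 1*(6 + O + V) = 6 + O + V)
f(4, 3)*(v(-4, 3) + 20) = -((6 - 4 + 3) + 20) = -(5 + 20) = -1*25 = -25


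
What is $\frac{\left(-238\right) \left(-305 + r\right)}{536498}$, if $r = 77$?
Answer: $\frac{27132}{268249} \approx 0.10114$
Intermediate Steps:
$\frac{\left(-238\right) \left(-305 + r\right)}{536498} = \frac{\left(-238\right) \left(-305 + 77\right)}{536498} = \left(-238\right) \left(-228\right) \frac{1}{536498} = 54264 \cdot \frac{1}{536498} = \frac{27132}{268249}$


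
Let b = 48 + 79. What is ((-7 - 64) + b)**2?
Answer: 3136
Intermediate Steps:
b = 127
((-7 - 64) + b)**2 = ((-7 - 64) + 127)**2 = (-71 + 127)**2 = 56**2 = 3136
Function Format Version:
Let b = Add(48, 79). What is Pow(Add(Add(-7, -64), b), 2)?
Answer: 3136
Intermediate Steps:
b = 127
Pow(Add(Add(-7, -64), b), 2) = Pow(Add(Add(-7, -64), 127), 2) = Pow(Add(-71, 127), 2) = Pow(56, 2) = 3136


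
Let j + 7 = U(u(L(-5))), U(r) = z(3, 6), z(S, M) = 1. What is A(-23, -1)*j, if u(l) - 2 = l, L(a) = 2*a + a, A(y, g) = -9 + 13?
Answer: -24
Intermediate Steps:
A(y, g) = 4
L(a) = 3*a
u(l) = 2 + l
U(r) = 1
j = -6 (j = -7 + 1 = -6)
A(-23, -1)*j = 4*(-6) = -24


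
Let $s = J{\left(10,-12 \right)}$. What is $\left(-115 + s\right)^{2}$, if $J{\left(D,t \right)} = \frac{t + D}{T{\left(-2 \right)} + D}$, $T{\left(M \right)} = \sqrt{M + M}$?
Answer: $\frac{\left(2995 - i\right)^{2}}{676} \approx 13269.0 - 8.8609 i$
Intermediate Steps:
$T{\left(M \right)} = \sqrt{2} \sqrt{M}$ ($T{\left(M \right)} = \sqrt{2 M} = \sqrt{2} \sqrt{M}$)
$J{\left(D,t \right)} = \frac{D + t}{D + 2 i}$ ($J{\left(D,t \right)} = \frac{t + D}{\sqrt{2} \sqrt{-2} + D} = \frac{D + t}{\sqrt{2} i \sqrt{2} + D} = \frac{D + t}{2 i + D} = \frac{D + t}{D + 2 i}$)
$s = - \frac{10 - 2 i}{52}$ ($s = \frac{10 - 12}{10 + 2 i} = \frac{10 - 2 i}{104} \left(-2\right) = - \frac{10 - 2 i}{52} \approx -0.19231 + 0.038462 i$)
$\left(-115 + s\right)^{2} = \left(-115 - \left(\frac{5}{26} - \frac{i}{26}\right)\right)^{2} = \left(- \frac{2995}{26} + \frac{i}{26}\right)^{2}$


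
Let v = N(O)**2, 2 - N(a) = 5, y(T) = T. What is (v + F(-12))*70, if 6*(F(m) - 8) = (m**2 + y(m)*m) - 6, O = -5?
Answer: 4480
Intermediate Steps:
N(a) = -3 (N(a) = 2 - 1*5 = 2 - 5 = -3)
F(m) = 7 + m**2/3 (F(m) = 8 + ((m**2 + m*m) - 6)/6 = 8 + ((m**2 + m**2) - 6)/6 = 8 + (2*m**2 - 6)/6 = 8 + (-6 + 2*m**2)/6 = 8 + (-1 + m**2/3) = 7 + m**2/3)
v = 9 (v = (-3)**2 = 9)
(v + F(-12))*70 = (9 + (7 + (1/3)*(-12)**2))*70 = (9 + (7 + (1/3)*144))*70 = (9 + (7 + 48))*70 = (9 + 55)*70 = 64*70 = 4480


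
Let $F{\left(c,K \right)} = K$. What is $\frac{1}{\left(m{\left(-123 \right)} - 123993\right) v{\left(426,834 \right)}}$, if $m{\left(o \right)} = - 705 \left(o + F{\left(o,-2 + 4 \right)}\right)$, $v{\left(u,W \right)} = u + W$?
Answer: $- \frac{1}{48746880} \approx -2.0514 \cdot 10^{-8}$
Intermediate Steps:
$v{\left(u,W \right)} = W + u$
$m{\left(o \right)} = -1410 - 705 o$ ($m{\left(o \right)} = - 705 \left(o + \left(-2 + 4\right)\right) = - 705 \left(o + 2\right) = - 705 \left(2 + o\right) = -1410 - 705 o$)
$\frac{1}{\left(m{\left(-123 \right)} - 123993\right) v{\left(426,834 \right)}} = \frac{1}{\left(\left(-1410 - -86715\right) - 123993\right) \left(834 + 426\right)} = \frac{1}{\left(\left(-1410 + 86715\right) - 123993\right) 1260} = \frac{1}{85305 - 123993} \cdot \frac{1}{1260} = \frac{1}{-38688} \cdot \frac{1}{1260} = \left(- \frac{1}{38688}\right) \frac{1}{1260} = - \frac{1}{48746880}$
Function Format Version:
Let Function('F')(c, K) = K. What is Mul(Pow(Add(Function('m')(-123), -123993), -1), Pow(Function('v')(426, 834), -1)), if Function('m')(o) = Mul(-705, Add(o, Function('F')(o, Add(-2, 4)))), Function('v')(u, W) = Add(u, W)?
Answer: Rational(-1, 48746880) ≈ -2.0514e-8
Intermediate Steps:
Function('v')(u, W) = Add(W, u)
Function('m')(o) = Add(-1410, Mul(-705, o)) (Function('m')(o) = Mul(-705, Add(o, Add(-2, 4))) = Mul(-705, Add(o, 2)) = Mul(-705, Add(2, o)) = Add(-1410, Mul(-705, o)))
Mul(Pow(Add(Function('m')(-123), -123993), -1), Pow(Function('v')(426, 834), -1)) = Mul(Pow(Add(Add(-1410, Mul(-705, -123)), -123993), -1), Pow(Add(834, 426), -1)) = Mul(Pow(Add(Add(-1410, 86715), -123993), -1), Pow(1260, -1)) = Mul(Pow(Add(85305, -123993), -1), Rational(1, 1260)) = Mul(Pow(-38688, -1), Rational(1, 1260)) = Mul(Rational(-1, 38688), Rational(1, 1260)) = Rational(-1, 48746880)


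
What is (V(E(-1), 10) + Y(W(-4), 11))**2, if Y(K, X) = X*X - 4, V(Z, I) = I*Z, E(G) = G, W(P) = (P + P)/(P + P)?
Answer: 11449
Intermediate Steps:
W(P) = 1 (W(P) = (2*P)/((2*P)) = (2*P)*(1/(2*P)) = 1)
Y(K, X) = -4 + X**2 (Y(K, X) = X**2 - 4 = -4 + X**2)
(V(E(-1), 10) + Y(W(-4), 11))**2 = (10*(-1) + (-4 + 11**2))**2 = (-10 + (-4 + 121))**2 = (-10 + 117)**2 = 107**2 = 11449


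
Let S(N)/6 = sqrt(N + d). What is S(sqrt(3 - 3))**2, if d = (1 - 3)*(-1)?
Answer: 72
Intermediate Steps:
d = 2 (d = -2*(-1) = 2)
S(N) = 6*sqrt(2 + N) (S(N) = 6*sqrt(N + 2) = 6*sqrt(2 + N))
S(sqrt(3 - 3))**2 = (6*sqrt(2 + sqrt(3 - 3)))**2 = (6*sqrt(2 + sqrt(0)))**2 = (6*sqrt(2 + 0))**2 = (6*sqrt(2))**2 = 72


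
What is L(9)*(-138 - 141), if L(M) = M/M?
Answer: -279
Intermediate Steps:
L(M) = 1
L(9)*(-138 - 141) = 1*(-138 - 141) = 1*(-279) = -279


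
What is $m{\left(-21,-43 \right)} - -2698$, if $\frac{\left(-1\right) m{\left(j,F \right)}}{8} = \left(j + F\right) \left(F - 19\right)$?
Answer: $-29046$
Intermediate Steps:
$m{\left(j,F \right)} = - 8 \left(-19 + F\right) \left(F + j\right)$ ($m{\left(j,F \right)} = - 8 \left(j + F\right) \left(F - 19\right) = - 8 \left(F + j\right) \left(-19 + F\right) = - 8 \left(-19 + F\right) \left(F + j\right)$)
$m{\left(-21,-43 \right)} - -2698 = \left(- 8 \left(-43\right)^{2} + 152 \left(-43\right) + 152 \left(-21\right) - \left(-344\right) \left(-21\right)\right) - -2698 = \left(\left(-8\right) 1849 - 6536 - 3192 - 7224\right) + 2698 = \left(-14792 - 6536 - 3192 - 7224\right) + 2698 = -31744 + 2698 = -29046$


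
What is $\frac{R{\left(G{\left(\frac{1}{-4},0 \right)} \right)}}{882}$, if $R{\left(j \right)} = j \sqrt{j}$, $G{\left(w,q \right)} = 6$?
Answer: $\frac{\sqrt{6}}{147} \approx 0.016663$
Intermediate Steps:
$R{\left(j \right)} = j^{\frac{3}{2}}$
$\frac{R{\left(G{\left(\frac{1}{-4},0 \right)} \right)}}{882} = \frac{6^{\frac{3}{2}}}{882} = 6 \sqrt{6} \cdot \frac{1}{882} = \frac{\sqrt{6}}{147}$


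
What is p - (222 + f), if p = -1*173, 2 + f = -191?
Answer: -202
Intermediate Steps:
f = -193 (f = -2 - 191 = -193)
p = -173
p - (222 + f) = -173 - (222 - 193) = -173 - 1*29 = -173 - 29 = -202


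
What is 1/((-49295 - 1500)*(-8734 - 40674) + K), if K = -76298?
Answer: 1/2509603062 ≈ 3.9847e-10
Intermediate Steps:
1/((-49295 - 1500)*(-8734 - 40674) + K) = 1/((-49295 - 1500)*(-8734 - 40674) - 76298) = 1/(-50795*(-49408) - 76298) = 1/(2509679360 - 76298) = 1/2509603062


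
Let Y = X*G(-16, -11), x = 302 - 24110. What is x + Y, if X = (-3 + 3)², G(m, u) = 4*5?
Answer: -23808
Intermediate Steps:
x = -23808
G(m, u) = 20
X = 0 (X = 0² = 0)
Y = 0 (Y = 0*20 = 0)
x + Y = -23808 + 0 = -23808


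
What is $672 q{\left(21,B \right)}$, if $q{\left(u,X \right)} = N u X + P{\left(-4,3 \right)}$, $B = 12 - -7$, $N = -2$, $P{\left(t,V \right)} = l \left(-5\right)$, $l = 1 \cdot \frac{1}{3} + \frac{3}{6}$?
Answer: $-539056$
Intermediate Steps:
$l = \frac{5}{6}$ ($l = 1 \cdot \frac{1}{3} + 3 \cdot \frac{1}{6} = \frac{1}{3} + \frac{1}{2} = \frac{5}{6} \approx 0.83333$)
$P{\left(t,V \right)} = - \frac{25}{6}$ ($P{\left(t,V \right)} = \frac{5}{6} \left(-5\right) = - \frac{25}{6}$)
$B = 19$ ($B = 12 + 7 = 19$)
$q{\left(u,X \right)} = - \frac{25}{6} - 2 X u$ ($q{\left(u,X \right)} = - 2 u X - \frac{25}{6} = - 2 X u - \frac{25}{6} = - \frac{25}{6} - 2 X u$)
$672 q{\left(21,B \right)} = 672 \left(- \frac{25}{6} - 38 \cdot 21\right) = 672 \left(- \frac{25}{6} - 798\right) = 672 \left(- \frac{4813}{6}\right) = -539056$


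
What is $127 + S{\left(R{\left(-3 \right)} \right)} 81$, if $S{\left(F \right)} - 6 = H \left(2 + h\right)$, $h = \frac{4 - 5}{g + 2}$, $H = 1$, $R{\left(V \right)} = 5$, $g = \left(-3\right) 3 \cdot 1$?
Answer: $\frac{5506}{7} \approx 786.57$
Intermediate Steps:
$g = -9$ ($g = \left(-9\right) 1 = -9$)
$h = \frac{1}{7}$ ($h = \frac{4 - 5}{-9 + 2} = - \frac{1}{-7} = \left(-1\right) \left(- \frac{1}{7}\right) = \frac{1}{7} \approx 0.14286$)
$S{\left(F \right)} = \frac{57}{7}$ ($S{\left(F \right)} = 6 + 1 \left(2 + \frac{1}{7}\right) = 6 + 1 \cdot \frac{15}{7} = 6 + \frac{15}{7} = \frac{57}{7}$)
$127 + S{\left(R{\left(-3 \right)} \right)} 81 = 127 + \frac{57}{7} \cdot 81 = 127 + \frac{4617}{7} = \frac{5506}{7}$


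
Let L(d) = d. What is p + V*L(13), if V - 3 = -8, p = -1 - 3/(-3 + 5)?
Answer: -135/2 ≈ -67.500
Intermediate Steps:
p = -5/2 (p = -1 - 3/2 = -5/2 ≈ -2.5000)
V = -5 (V = 3 - 8 = -5)
p + V*L(13) = -5/2 - 5*13 = -5/2 - 65 = -135/2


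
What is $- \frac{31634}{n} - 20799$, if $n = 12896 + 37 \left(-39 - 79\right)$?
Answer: $- \frac{88723552}{4265} \approx -20803.0$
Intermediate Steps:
$n = 8530$ ($n = 12896 + 37 \left(-118\right) = 12896 - 4366 = 8530$)
$- \frac{31634}{n} - 20799 = - \frac{31634}{8530} - 20799 = \left(-31634\right) \frac{1}{8530} - 20799 = - \frac{15817}{4265} - 20799 = - \frac{88723552}{4265}$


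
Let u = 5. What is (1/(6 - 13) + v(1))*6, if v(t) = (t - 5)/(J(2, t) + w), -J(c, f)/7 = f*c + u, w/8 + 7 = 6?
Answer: -58/133 ≈ -0.43609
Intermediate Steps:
w = -8 (w = -56 + 8*6 = -56 + 48 = -8)
J(c, f) = -35 - 7*c*f (J(c, f) = -7*(f*c + 5) = -7*(c*f + 5) = -7*(5 + c*f) = -35 - 7*c*f)
v(t) = (-5 + t)/(-43 - 14*t) (v(t) = (t - 5)/((-35 - 7*2*t) - 8) = (-5 + t)/((-35 - 14*t) - 8) = (-5 + t)/(-43 - 14*t))
(1/(6 - 13) + v(1))*6 = (1/(6 - 13) + (5 - 1*1)/(43 + 14*1))*6 = (1/(-7) + (5 - 1)/(43 + 14))*6 = (-⅐ + 4/57)*6 = -29/399*6 = -58/133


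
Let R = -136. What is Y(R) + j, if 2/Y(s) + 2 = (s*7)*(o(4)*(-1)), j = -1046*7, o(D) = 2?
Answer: -6963221/951 ≈ -7322.0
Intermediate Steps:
j = -7322
Y(s) = 2/(-2 - 14*s) (Y(s) = 2/(-2 + (s*7)*(2*(-1))) = 2/(-2 + (7*s)*(-2)) = 2/(-2 - 14*s))
Y(R) + j = -1/(1 + 7*(-136)) - 7322 = -1/(1 - 952) - 7322 = -1/(-951) - 7322 = -1*(-1/951) - 7322 = 1/951 - 7322 = -6963221/951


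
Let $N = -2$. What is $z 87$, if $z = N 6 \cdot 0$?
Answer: $0$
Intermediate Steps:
$z = 0$ ($z = \left(-2\right) 6 \cdot 0 = \left(-12\right) 0 = 0$)
$z 87 = 0 \cdot 87 = 0$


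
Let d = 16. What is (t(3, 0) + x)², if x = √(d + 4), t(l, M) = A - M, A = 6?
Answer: 56 + 24*√5 ≈ 109.67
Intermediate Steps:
t(l, M) = 6 - M
x = 2*√5 (x = √(16 + 4) = √20 = 2*√5 ≈ 4.4721)
(t(3, 0) + x)² = ((6 - 1*0) + 2*√5)² = ((6 + 0) + 2*√5)² = (6 + 2*√5)²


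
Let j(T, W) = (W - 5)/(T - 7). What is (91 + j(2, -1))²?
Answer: 212521/25 ≈ 8500.8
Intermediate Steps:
j(T, W) = (-5 + W)/(-7 + T)
(91 + j(2, -1))² = (91 + (-5 - 1)/(-7 + 2))² = (91 - 6/(-5))² = (91 - ⅕*(-6))² = (91 + 6/5)² = (461/5)² = 212521/25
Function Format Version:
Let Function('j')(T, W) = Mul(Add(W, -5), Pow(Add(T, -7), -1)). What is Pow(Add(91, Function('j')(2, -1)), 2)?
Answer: Rational(212521, 25) ≈ 8500.8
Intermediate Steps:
Function('j')(T, W) = Mul(Pow(Add(-7, T), -1), Add(-5, W)) (Function('j')(T, W) = Mul(Add(-5, W), Pow(Add(-7, T), -1)) = Mul(Pow(Add(-7, T), -1), Add(-5, W)))
Pow(Add(91, Function('j')(2, -1)), 2) = Pow(Add(91, Mul(Pow(Add(-7, 2), -1), Add(-5, -1))), 2) = Pow(Add(91, Mul(Pow(-5, -1), -6)), 2) = Pow(Add(91, Mul(Rational(-1, 5), -6)), 2) = Pow(Add(91, Rational(6, 5)), 2) = Pow(Rational(461, 5), 2) = Rational(212521, 25)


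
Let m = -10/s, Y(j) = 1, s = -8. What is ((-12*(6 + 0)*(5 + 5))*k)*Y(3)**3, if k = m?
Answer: -900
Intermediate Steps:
m = 5/4 (m = -10/(-8) = -10*(-1/8) = 5/4 ≈ 1.2500)
k = 5/4 ≈ 1.2500
((-12*(6 + 0)*(5 + 5))*k)*Y(3)**3 = (-12*(6 + 0)*(5 + 5)*(5/4))*1**3 = (-72*10*(5/4))*1 = (-12*60*(5/4))*1 = -720*5/4*1 = -900*1 = -900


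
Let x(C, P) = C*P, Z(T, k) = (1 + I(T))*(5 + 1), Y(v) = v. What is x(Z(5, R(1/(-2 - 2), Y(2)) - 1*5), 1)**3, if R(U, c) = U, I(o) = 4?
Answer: 27000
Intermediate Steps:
Z(T, k) = 30 (Z(T, k) = (1 + 4)*(5 + 1) = 5*6 = 30)
x(Z(5, R(1/(-2 - 2), Y(2)) - 1*5), 1)**3 = (30*1)**3 = 30**3 = 27000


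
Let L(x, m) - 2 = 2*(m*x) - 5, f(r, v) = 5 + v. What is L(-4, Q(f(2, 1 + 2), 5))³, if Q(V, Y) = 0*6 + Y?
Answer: -79507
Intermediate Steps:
Q(V, Y) = Y (Q(V, Y) = 0 + Y = Y)
L(x, m) = -3 + 2*m*x (L(x, m) = 2 + (2*(m*x) - 5) = 2 + (2*m*x - 5) = 2 + (-5 + 2*m*x) = -3 + 2*m*x)
L(-4, Q(f(2, 1 + 2), 5))³ = (-3 + 2*5*(-4))³ = (-3 - 40)³ = (-43)³ = -79507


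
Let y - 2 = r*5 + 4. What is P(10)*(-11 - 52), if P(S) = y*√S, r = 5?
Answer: -1953*√10 ≈ -6175.9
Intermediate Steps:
y = 31 (y = 2 + (5*5 + 4) = 2 + (25 + 4) = 2 + 29 = 31)
P(S) = 31*√S
P(10)*(-11 - 52) = (31*√10)*(-11 - 52) = (31*√10)*(-63) = -1953*√10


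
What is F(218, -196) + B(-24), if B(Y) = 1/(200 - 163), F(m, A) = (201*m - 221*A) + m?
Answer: 3232025/37 ≈ 87352.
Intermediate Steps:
F(m, A) = -221*A + 202*m (F(m, A) = (-221*A + 201*m) + m = -221*A + 202*m)
B(Y) = 1/37
F(218, -196) + B(-24) = (-221*(-196) + 202*218) + 1/37 = (43316 + 44036) + 1/37 = 87352 + 1/37 = 3232025/37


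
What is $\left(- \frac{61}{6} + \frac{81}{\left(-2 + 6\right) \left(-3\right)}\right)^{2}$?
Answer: $\frac{41209}{144} \approx 286.17$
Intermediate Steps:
$\left(- \frac{61}{6} + \frac{81}{\left(-2 + 6\right) \left(-3\right)}\right)^{2} = \left(\left(-61\right) \frac{1}{6} + \frac{81}{4 \left(-3\right)}\right)^{2} = \left(- \frac{61}{6} + \frac{81}{-12}\right)^{2} = \left(- \frac{61}{6} + 81 \left(- \frac{1}{12}\right)\right)^{2} = \left(- \frac{61}{6} - \frac{27}{4}\right)^{2} = \left(- \frac{203}{12}\right)^{2} = \frac{41209}{144}$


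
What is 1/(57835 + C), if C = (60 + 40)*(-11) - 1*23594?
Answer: 1/33141 ≈ 3.0174e-5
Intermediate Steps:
C = -24694 (C = 100*(-11) - 23594 = -1100 - 23594 = -24694)
1/(57835 + C) = 1/(57835 - 24694) = 1/33141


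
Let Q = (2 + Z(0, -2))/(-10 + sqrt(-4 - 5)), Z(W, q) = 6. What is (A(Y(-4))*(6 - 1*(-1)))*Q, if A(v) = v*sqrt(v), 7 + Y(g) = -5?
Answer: 1344*sqrt(3)*(-3 + 10*I)/109 ≈ -64.07 + 213.57*I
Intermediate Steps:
Y(g) = -12 (Y(g) = -7 - 5 = -12)
A(v) = v**(3/2)
Q = 8*(-10 - 3*I)/109 (Q = (2 + 6)/(-10 + sqrt(-4 - 5)) = 8/(-10 + sqrt(-9)) = 8/(-10 + 3*I) = 8*((-10 - 3*I)/109) = 8*(-10 - 3*I)/109 ≈ -0.73394 - 0.22018*I)
(A(Y(-4))*(6 - 1*(-1)))*Q = ((-12)**(3/2)*(6 - 1*(-1)))*(-80/109 - 24*I/109) = ((-24*I*sqrt(3))*(6 + 1))*(-80/109 - 24*I/109) = (-24*I*sqrt(3)*7)*(-80/109 - 24*I/109) = (-168*I*sqrt(3))*(-80/109 - 24*I/109) = -168*I*sqrt(3)*(-80/109 - 24*I/109)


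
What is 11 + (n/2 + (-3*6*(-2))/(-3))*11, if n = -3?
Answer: -275/2 ≈ -137.50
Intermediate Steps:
11 + (n/2 + (-3*6*(-2))/(-3))*11 = 11 + (-3/2 + (-3*6*(-2))/(-3))*11 = 11 + (-3*1/2 - 18*(-2)*(-1/3))*11 = 11 + (-3/2 + 36*(-1/3))*11 = 11 + (-3/2 - 12)*11 = 11 - 27/2*11 = 11 - 297/2 = -275/2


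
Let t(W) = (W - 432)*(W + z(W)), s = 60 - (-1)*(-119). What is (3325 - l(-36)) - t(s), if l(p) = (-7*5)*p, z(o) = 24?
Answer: -15120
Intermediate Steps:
l(p) = -35*p
s = -59 (s = 60 - 1*119 = 60 - 119 = -59)
t(W) = (-432 + W)*(24 + W) (t(W) = (W - 432)*(W + 24) = (-432 + W)*(24 + W))
(3325 - l(-36)) - t(s) = (3325 - (-35)*(-36)) - (-10368 + (-59)**2 - 408*(-59)) = (3325 - 1*1260) - (-10368 + 3481 + 24072) = (3325 - 1260) - 1*17185 = 2065 - 17185 = -15120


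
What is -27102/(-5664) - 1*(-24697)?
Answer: 23318485/944 ≈ 24702.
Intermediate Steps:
-27102/(-5664) - 1*(-24697) = -27102*(-1/5664) + 24697 = 4517/944 + 24697 = 23318485/944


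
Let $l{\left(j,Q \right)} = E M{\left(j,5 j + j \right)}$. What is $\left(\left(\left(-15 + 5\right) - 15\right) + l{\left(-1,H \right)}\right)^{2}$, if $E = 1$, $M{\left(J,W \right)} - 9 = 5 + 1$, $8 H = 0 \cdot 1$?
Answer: $100$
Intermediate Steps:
$H = 0$ ($H = \frac{0 \cdot 1}{8} = \frac{1}{8} \cdot 0 = 0$)
$M{\left(J,W \right)} = 15$ ($M{\left(J,W \right)} = 9 + \left(5 + 1\right) = 9 + 6 = 15$)
$l{\left(j,Q \right)} = 15$ ($l{\left(j,Q \right)} = 1 \cdot 15 = 15$)
$\left(\left(\left(-15 + 5\right) - 15\right) + l{\left(-1,H \right)}\right)^{2} = \left(\left(\left(-15 + 5\right) - 15\right) + 15\right)^{2} = \left(\left(-10 - 15\right) + 15\right)^{2} = \left(-25 + 15\right)^{2} = \left(-10\right)^{2} = 100$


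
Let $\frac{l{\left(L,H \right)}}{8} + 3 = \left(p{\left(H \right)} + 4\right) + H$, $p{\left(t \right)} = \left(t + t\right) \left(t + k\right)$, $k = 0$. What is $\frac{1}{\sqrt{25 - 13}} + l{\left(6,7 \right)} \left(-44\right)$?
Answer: $-37312 + \frac{\sqrt{3}}{6} \approx -37312.0$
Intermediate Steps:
$p{\left(t \right)} = 2 t^{2}$ ($p{\left(t \right)} = \left(t + t\right) \left(t + 0\right) = 2 t t = 2 t^{2}$)
$l{\left(L,H \right)} = 8 + 8 H + 16 H^{2}$ ($l{\left(L,H \right)} = -24 + 8 \left(\left(2 H^{2} + 4\right) + H\right) = -24 + 8 \left(\left(4 + 2 H^{2}\right) + H\right) = -24 + 8 \left(4 + H + 2 H^{2}\right) = -24 + \left(32 + 8 H + 16 H^{2}\right) = 8 + 8 H + 16 H^{2}$)
$\frac{1}{\sqrt{25 - 13}} + l{\left(6,7 \right)} \left(-44\right) = \frac{1}{\sqrt{25 - 13}} + \left(8 + 8 \cdot 7 + 16 \cdot 7^{2}\right) \left(-44\right) = \frac{1}{\sqrt{12}} + \left(8 + 56 + 16 \cdot 49\right) \left(-44\right) = \frac{1}{2 \sqrt{3}} + \left(8 + 56 + 784\right) \left(-44\right) = \frac{\sqrt{3}}{6} + 848 \left(-44\right) = \frac{\sqrt{3}}{6} - 37312 = -37312 + \frac{\sqrt{3}}{6}$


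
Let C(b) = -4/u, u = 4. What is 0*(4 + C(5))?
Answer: 0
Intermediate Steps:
C(b) = -1 (C(b) = -4/4 = -4*1/4 = -1)
0*(4 + C(5)) = 0*(4 - 1) = 0*3 = 0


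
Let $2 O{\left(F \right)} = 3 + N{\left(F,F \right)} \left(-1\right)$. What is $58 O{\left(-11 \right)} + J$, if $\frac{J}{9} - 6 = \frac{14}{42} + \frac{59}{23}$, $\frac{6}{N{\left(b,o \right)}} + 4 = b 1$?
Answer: $\frac{20549}{115} \approx 178.69$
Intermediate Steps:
$N{\left(b,o \right)} = \frac{6}{-4 + b}$ ($N{\left(b,o \right)} = \frac{6}{-4 + b 1} = \frac{6}{-4 + b}$)
$J = \frac{1842}{23}$ ($J = 54 + 9 \left(\frac{14}{42} + \frac{59}{23}\right) = 54 + 9 \left(14 \cdot \frac{1}{42} + 59 \cdot \frac{1}{23}\right) = 54 + 9 \left(\frac{1}{3} + \frac{59}{23}\right) = 54 + 9 \cdot \frac{200}{69} = 54 + \frac{600}{23} = \frac{1842}{23} \approx 80.087$)
$O{\left(F \right)} = \frac{3}{2} - \frac{3}{-4 + F}$ ($O{\left(F \right)} = \frac{3 + \frac{6}{-4 + F} \left(-1\right)}{2} = \frac{3 - \frac{6}{-4 + F}}{2} = \frac{3}{2} - \frac{3}{-4 + F}$)
$58 O{\left(-11 \right)} + J = 58 \frac{3 \left(-6 - 11\right)}{2 \left(-4 - 11\right)} + \frac{1842}{23} = 58 \cdot \frac{3}{2} \frac{1}{-15} \left(-17\right) + \frac{1842}{23} = 58 \cdot \frac{3}{2} \left(- \frac{1}{15}\right) \left(-17\right) + \frac{1842}{23} = 58 \cdot \frac{17}{10} + \frac{1842}{23} = \frac{493}{5} + \frac{1842}{23} = \frac{20549}{115}$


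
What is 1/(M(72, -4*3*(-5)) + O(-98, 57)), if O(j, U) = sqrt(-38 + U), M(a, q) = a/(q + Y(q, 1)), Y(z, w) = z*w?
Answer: -15/466 + 25*sqrt(19)/466 ≈ 0.20166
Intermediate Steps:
Y(z, w) = w*z
M(a, q) = a/(2*q) (M(a, q) = a/(q + 1*q) = a/(q + q) = a/((2*q)) = (1/(2*q))*a = a/(2*q))
1/(M(72, -4*3*(-5)) + O(-98, 57)) = 1/((1/2)*72/(-4*3*(-5)) + sqrt(-38 + 57)) = 1/((1/2)*72/(-12*(-5)) + sqrt(19)) = 1/((1/2)*72/60 + sqrt(19)) = 1/((1/2)*72*(1/60) + sqrt(19)) = 1/(3/5 + sqrt(19))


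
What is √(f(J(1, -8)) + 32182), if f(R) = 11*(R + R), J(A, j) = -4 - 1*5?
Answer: 4*√1999 ≈ 178.84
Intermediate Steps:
J(A, j) = -9 (J(A, j) = -4 - 5 = -9)
f(R) = 22*R (f(R) = 11*(2*R) = 22*R)
√(f(J(1, -8)) + 32182) = √(22*(-9) + 32182) = √(-198 + 32182) = √31984 = 4*√1999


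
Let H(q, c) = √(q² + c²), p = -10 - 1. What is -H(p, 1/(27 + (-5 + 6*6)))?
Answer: -√407045/58 ≈ -11.000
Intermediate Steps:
p = -11
H(q, c) = √(c² + q²)
-H(p, 1/(27 + (-5 + 6*6))) = -√((1/(27 + (-5 + 6*6)))² + (-11)²) = -√((1/(27 + (-5 + 36)))² + 121) = -√((1/(27 + 31))² + 121) = -√((1/58)² + 121) = -√(1/3364 + 121) = -√(407045/3364) = -√407045/58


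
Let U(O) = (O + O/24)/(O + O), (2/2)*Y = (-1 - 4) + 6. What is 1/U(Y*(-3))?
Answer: 48/25 ≈ 1.9200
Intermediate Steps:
Y = 1 (Y = (-1 - 4) + 6 = -5 + 6 = 1)
U(O) = 25/48 (U(O) = (O + O*(1/24))/((2*O)) = (O + O/24)*(1/(2*O)) = (25*O/24)*(1/(2*O)) = 25/48)
1/U(Y*(-3)) = 1/(25/48) = 48/25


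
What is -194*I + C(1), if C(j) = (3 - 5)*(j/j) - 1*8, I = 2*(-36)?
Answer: 13958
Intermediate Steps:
I = -72
C(j) = -10 (C(j) = -2*1 - 8 = -2 - 8 = -10)
-194*I + C(1) = -194*(-72) - 10 = 13968 - 10 = 13958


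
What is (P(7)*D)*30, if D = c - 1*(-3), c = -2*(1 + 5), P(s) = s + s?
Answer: -3780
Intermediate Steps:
P(s) = 2*s
c = -12 (c = -2*6 = -12)
D = -9 (D = -12 - 1*(-3) = -12 + 3 = -9)
(P(7)*D)*30 = ((2*7)*(-9))*30 = (14*(-9))*30 = -126*30 = -3780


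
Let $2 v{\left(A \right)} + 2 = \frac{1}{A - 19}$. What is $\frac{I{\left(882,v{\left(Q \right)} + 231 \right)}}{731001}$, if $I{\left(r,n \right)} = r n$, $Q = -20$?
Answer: $\frac{879011}{3167671} \approx 0.27749$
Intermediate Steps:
$v{\left(A \right)} = -1 + \frac{1}{2 \left(-19 + A\right)}$ ($v{\left(A \right)} = -1 + \frac{1}{2 \left(A - 19\right)} = -1 + \frac{1}{2 \left(-19 + A\right)}$)
$I{\left(r,n \right)} = n r$
$\frac{I{\left(882,v{\left(Q \right)} + 231 \right)}}{731001} = \frac{\left(\frac{\frac{39}{2} - -20}{-19 - 20} + 231\right) 882}{731001} = \left(\frac{\frac{39}{2} + 20}{-39} + 231\right) 882 \cdot \frac{1}{731001} = \left(\left(- \frac{1}{39}\right) \frac{79}{2} + 231\right) 882 \cdot \frac{1}{731001} = \left(- \frac{79}{78} + 231\right) 882 \cdot \frac{1}{731001} = \frac{17939}{78} \cdot 882 \cdot \frac{1}{731001} = \frac{2637033}{13} \cdot \frac{1}{731001} = \frac{879011}{3167671}$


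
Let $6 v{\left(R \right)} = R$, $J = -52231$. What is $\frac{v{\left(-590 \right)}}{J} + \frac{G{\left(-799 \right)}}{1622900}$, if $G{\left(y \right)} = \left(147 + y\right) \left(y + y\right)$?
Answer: $\frac{40934141357}{63574267425} \approx 0.64388$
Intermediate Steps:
$v{\left(R \right)} = \frac{R}{6}$
$G{\left(y \right)} = 2 y \left(147 + y\right)$ ($G{\left(y \right)} = \left(147 + y\right) 2 y = 2 y \left(147 + y\right)$)
$\frac{v{\left(-590 \right)}}{J} + \frac{G{\left(-799 \right)}}{1622900} = \frac{\frac{1}{6} \left(-590\right)}{-52231} + \frac{2 \left(-799\right) \left(147 - 799\right)}{1622900} = \left(- \frac{295}{3}\right) \left(- \frac{1}{52231}\right) + 2 \left(-799\right) \left(-652\right) \frac{1}{1622900} = \frac{295}{156693} + 1041896 \cdot \frac{1}{1622900} = \frac{295}{156693} + \frac{260474}{405725} = \frac{40934141357}{63574267425}$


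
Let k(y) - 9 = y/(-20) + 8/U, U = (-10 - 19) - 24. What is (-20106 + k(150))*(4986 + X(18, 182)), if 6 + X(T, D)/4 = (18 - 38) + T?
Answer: -5278717361/53 ≈ -9.9598e+7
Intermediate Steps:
X(T, D) = -104 + 4*T (X(T, D) = -24 + 4*((18 - 38) + T) = -24 + 4*(-20 + T) = -24 + (-80 + 4*T) = -104 + 4*T)
U = -53 (U = -29 - 24 = -53)
k(y) = 469/53 - y/20 (k(y) = 9 + (y/(-20) + 8/(-53)) = 9 + (y*(-1/20) + 8*(-1/53)) = 9 + (-y/20 - 8/53) = 9 + (-8/53 - y/20) = 469/53 - y/20)
(-20106 + k(150))*(4986 + X(18, 182)) = (-20106 + (469/53 - 1/20*150))*(4986 + (-104 + 4*18)) = (-20106 + (469/53 - 15/2))*(4986 + (-104 + 72)) = (-20106 + 143/106)*(4986 - 32) = -2131093/106*4954 = -5278717361/53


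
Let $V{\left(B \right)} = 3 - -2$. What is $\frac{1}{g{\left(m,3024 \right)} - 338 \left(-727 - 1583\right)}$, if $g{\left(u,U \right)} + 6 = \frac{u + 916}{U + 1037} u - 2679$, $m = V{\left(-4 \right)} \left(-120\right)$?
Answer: $\frac{4061}{3159654195} \approx 1.2853 \cdot 10^{-6}$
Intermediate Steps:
$V{\left(B \right)} = 5$ ($V{\left(B \right)} = 3 + 2 = 5$)
$m = -600$ ($m = 5 \left(-120\right) = -600$)
$g{\left(u,U \right)} = -2685 + \frac{u \left(916 + u\right)}{1037 + U}$ ($g{\left(u,U \right)} = -6 + \left(\frac{u + 916}{U + 1037} u - 2679\right) = -6 + \left(\frac{916 + u}{1037 + U} u - 2679\right) = -6 + \left(\frac{u \left(916 + u\right)}{1037 + U} - 2679\right) = -6 + \left(-2679 + \frac{u \left(916 + u\right)}{1037 + U}\right) = -2685 + \frac{u \left(916 + u\right)}{1037 + U}$)
$\frac{1}{g{\left(m,3024 \right)} - 338 \left(-727 - 1583\right)} = \frac{1}{\frac{-2784345 + \left(-600\right)^{2} - 8119440 + 916 \left(-600\right)}{1037 + 3024} - 338 \left(-727 - 1583\right)} = \frac{1}{\frac{-2784345 + 360000 - 8119440 - 549600}{4061} - -780780} = \frac{1}{\frac{1}{4061} \left(-11093385\right) + 780780} = \frac{1}{- \frac{11093385}{4061} + 780780} = \frac{1}{\frac{3159654195}{4061}} = \frac{4061}{3159654195}$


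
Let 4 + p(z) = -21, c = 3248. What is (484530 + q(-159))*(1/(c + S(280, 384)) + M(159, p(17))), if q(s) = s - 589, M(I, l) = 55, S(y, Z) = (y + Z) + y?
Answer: 55770630851/2096 ≈ 2.6608e+7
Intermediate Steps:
S(y, Z) = Z + 2*y (S(y, Z) = (Z + y) + y = Z + 2*y)
p(z) = -25 (p(z) = -4 - 21 = -25)
q(s) = -589 + s
(484530 + q(-159))*(1/(c + S(280, 384)) + M(159, p(17))) = (484530 + (-589 - 159))*(1/(3248 + (384 + 2*280)) + 55) = (484530 - 748)*(1/(3248 + (384 + 560)) + 55) = 483782*(1/(3248 + 944) + 55) = 483782*(1/4192 + 55) = 483782*(230561/4192) = 55770630851/2096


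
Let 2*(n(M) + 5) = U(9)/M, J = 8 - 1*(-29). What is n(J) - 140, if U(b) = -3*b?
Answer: -10757/74 ≈ -145.36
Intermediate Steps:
J = 37 (J = 8 + 29 = 37)
n(M) = -5 - 27/(2*M) (n(M) = -5 + ((-3*9)/M)/2 = -5 + (-27/M)/2 = -5 - 27/(2*M))
n(J) - 140 = (-5 - 27/2/37) - 140 = (-5 - 27/2*1/37) - 140 = (-5 - 27/74) - 140 = -397/74 - 140 = -10757/74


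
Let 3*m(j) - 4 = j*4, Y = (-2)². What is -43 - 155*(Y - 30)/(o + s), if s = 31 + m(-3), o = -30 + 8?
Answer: 11273/19 ≈ 593.32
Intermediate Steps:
Y = 4
o = -22
m(j) = 4/3 + 4*j/3 (m(j) = 4/3 + (j*4)/3 = 4/3 + (4*j)/3 = 4/3 + 4*j/3)
s = 85/3 (s = 31 + (4/3 + (4/3)*(-3)) = 31 + (4/3 - 4) = 31 - 8/3 = 85/3 ≈ 28.333)
-43 - 155*(Y - 30)/(o + s) = -43 - 155*(4 - 30)/(-22 + 85/3) = -43 - (-4030)/19/3 = -43 - (-4030)*3/19 = -43 - 155*(-78/19) = -43 + 12090/19 = 11273/19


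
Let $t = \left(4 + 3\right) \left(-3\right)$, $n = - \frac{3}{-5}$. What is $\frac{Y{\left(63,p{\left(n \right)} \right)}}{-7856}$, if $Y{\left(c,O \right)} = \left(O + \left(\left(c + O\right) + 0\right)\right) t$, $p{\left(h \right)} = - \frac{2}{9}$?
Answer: $\frac{3941}{23568} \approx 0.16722$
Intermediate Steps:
$n = \frac{3}{5}$ ($n = \left(-3\right) \left(- \frac{1}{5}\right) = \frac{3}{5} \approx 0.6$)
$p{\left(h \right)} = - \frac{2}{9}$ ($p{\left(h \right)} = \left(-2\right) \frac{1}{9} = - \frac{2}{9}$)
$t = -21$ ($t = 7 \left(-3\right) = -21$)
$Y{\left(c,O \right)} = - 42 O - 21 c$ ($Y{\left(c,O \right)} = \left(O + \left(\left(c + O\right) + 0\right)\right) \left(-21\right) = \left(O + \left(\left(O + c\right) + 0\right)\right) \left(-21\right) = \left(O + \left(O + c\right)\right) \left(-21\right) = \left(c + 2 O\right) \left(-21\right) = - 42 O - 21 c$)
$\frac{Y{\left(63,p{\left(n \right)} \right)}}{-7856} = \frac{\left(-42\right) \left(- \frac{2}{9}\right) - 1323}{-7856} = \left(\frac{28}{3} - 1323\right) \left(- \frac{1}{7856}\right) = \left(- \frac{3941}{3}\right) \left(- \frac{1}{7856}\right) = \frac{3941}{23568}$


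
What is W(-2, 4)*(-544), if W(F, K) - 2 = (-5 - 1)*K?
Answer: 11968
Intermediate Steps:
W(F, K) = 2 - 6*K (W(F, K) = 2 + (-5 - 1)*K = 2 - 6*K)
W(-2, 4)*(-544) = (2 - 6*4)*(-544) = (2 - 24)*(-544) = -22*(-544) = 11968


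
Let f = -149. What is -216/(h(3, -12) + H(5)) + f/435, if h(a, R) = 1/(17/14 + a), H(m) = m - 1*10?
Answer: 5501771/122235 ≈ 45.010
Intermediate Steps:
H(m) = -10 + m (H(m) = m - 10 = -10 + m)
h(a, R) = 1/(17/14 + a) (h(a, R) = 1/(17*(1/14) + a) = 1/(17/14 + a))
-216/(h(3, -12) + H(5)) + f/435 = -216/(14/(17 + 14*3) + (-10 + 5)) - 149/435 = -216/(14/(17 + 42) - 5) - 149*1/435 = -216/(14/59 - 5) - 149/435 = -216/(-281/59) - 149/435 = -216*(-59/281) - 149/435 = 12744/281 - 149/435 = 5501771/122235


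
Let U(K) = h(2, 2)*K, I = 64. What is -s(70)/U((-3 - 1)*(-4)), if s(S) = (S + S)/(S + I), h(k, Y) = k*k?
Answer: -35/2144 ≈ -0.016325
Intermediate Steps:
h(k, Y) = k**2
s(S) = 2*S/(64 + S) (s(S) = (S + S)/(S + 64) = (2*S)/(64 + S) = 2*S/(64 + S))
U(K) = 4*K (U(K) = 2**2*K = 4*K)
-s(70)/U((-3 - 1)*(-4)) = -2*70/(64 + 70)/(4*((-3 - 1)*(-4))) = -2*70/134/(4*(-4*(-4))) = -2*70*(1/134)/(4*16) = -70/(67*64) = -1*35/2144 = -35/2144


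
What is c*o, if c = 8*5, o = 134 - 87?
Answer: 1880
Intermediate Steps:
o = 47
c = 40
c*o = 40*47 = 1880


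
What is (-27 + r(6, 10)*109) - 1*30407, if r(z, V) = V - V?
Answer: -30434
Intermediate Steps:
r(z, V) = 0
(-27 + r(6, 10)*109) - 1*30407 = (-27 + 0*109) - 1*30407 = (-27 + 0) - 30407 = -27 - 30407 = -30434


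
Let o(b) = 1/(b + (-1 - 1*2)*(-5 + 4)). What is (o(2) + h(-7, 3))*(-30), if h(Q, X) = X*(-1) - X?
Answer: 174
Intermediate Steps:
h(Q, X) = -2*X (h(Q, X) = -X - X = -2*X)
o(b) = 1/(3 + b) (o(b) = 1/(b + (-1 - 2)*(-1)) = 1/(b - 3*(-1)) = 1/(b + 3) = 1/(3 + b))
(o(2) + h(-7, 3))*(-30) = (1/(3 + 2) - 2*3)*(-30) = (1/5 - 6)*(-30) = (⅕ - 6)*(-30) = -29/5*(-30) = 174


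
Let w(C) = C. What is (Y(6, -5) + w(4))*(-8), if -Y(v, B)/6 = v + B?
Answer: 16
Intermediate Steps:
Y(v, B) = -6*B - 6*v (Y(v, B) = -6*(v + B) = -6*(B + v) = -6*B - 6*v)
(Y(6, -5) + w(4))*(-8) = ((-6*(-5) - 6*6) + 4)*(-8) = ((30 - 36) + 4)*(-8) = (-6 + 4)*(-8) = -2*(-8) = 16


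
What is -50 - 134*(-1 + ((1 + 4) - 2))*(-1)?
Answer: 218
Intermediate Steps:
-50 - 134*(-1 + ((1 + 4) - 2))*(-1) = -50 - 134*(-1 + (5 - 2))*(-1) = -50 - 134*(-1 + 3)*(-1) = -50 - 268*(-1) = -50 - 134*(-2) = -50 + 268 = 218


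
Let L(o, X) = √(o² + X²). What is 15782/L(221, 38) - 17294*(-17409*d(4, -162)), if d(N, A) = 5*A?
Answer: -243867709260 + 15782*√50285/50285 ≈ -2.4387e+11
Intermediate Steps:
L(o, X) = √(X² + o²)
15782/L(221, 38) - 17294*(-17409*d(4, -162)) = 15782/(√(38² + 221²)) - 17294/(1/((-17409)*((5*(-162))))) = 15782/(√(1444 + 48841)) - 17294/((-1/17409/(-810))) = 15782/(√50285) - 17294/((-1/17409*(-1/810))) = 15782*(√50285/50285) - 17294/1/14101290 = 15782*√50285/50285 - 17294*14101290 = 15782*√50285/50285 - 243867709260 = -243867709260 + 15782*√50285/50285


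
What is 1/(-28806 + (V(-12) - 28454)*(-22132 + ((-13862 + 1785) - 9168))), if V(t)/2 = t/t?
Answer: 1/1234133598 ≈ 8.1029e-10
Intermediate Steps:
V(t) = 2 (V(t) = 2*(t/t) = 2*1 = 2)
1/(-28806 + (V(-12) - 28454)*(-22132 + ((-13862 + 1785) - 9168))) = 1/(-28806 + (2 - 28454)*(-22132 + ((-13862 + 1785) - 9168))) = 1/(-28806 - 28452*(-22132 + (-12077 - 9168))) = 1/(-28806 - 28452*(-22132 - 21245)) = 1/(-28806 - 28452*(-43377)) = 1/(-28806 + 1234162404) = 1/1234133598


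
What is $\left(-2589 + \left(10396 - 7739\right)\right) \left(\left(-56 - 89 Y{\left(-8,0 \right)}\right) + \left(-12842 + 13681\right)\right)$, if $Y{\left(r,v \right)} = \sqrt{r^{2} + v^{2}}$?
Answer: $4828$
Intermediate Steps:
$\left(-2589 + \left(10396 - 7739\right)\right) \left(\left(-56 - 89 Y{\left(-8,0 \right)}\right) + \left(-12842 + 13681\right)\right) = \left(-2589 + \left(10396 - 7739\right)\right) \left(\left(-56 - 89 \sqrt{\left(-8\right)^{2} + 0^{2}}\right) + \left(-12842 + 13681\right)\right) = \left(-2589 + 2657\right) \left(\left(-56 - 89 \sqrt{64 + 0}\right) + 839\right) = 68 \left(\left(-56 - 89 \sqrt{64}\right) + 839\right) = 68 \left(\left(-56 - 712\right) + 839\right) = 68 \left(-768 + 839\right) = 68 \cdot 71 = 4828$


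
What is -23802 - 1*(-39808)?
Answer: 16006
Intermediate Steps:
-23802 - 1*(-39808) = -23802 + 39808 = 16006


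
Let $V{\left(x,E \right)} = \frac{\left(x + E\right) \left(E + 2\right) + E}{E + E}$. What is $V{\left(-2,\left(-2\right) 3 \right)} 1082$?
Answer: $- \frac{7033}{3} \approx -2344.3$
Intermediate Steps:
$V{\left(x,E \right)} = \frac{E + \left(2 + E\right) \left(E + x\right)}{2 E}$ ($V{\left(x,E \right)} = \frac{\left(E + x\right) \left(2 + E\right) + E}{2 E} = \left(\left(2 + E\right) \left(E + x\right) + E\right) \frac{1}{2 E} = \left(E + \left(2 + E\right) \left(E + x\right)\right) \frac{1}{2 E} = \frac{E + \left(2 + E\right) \left(E + x\right)}{2 E}$)
$V{\left(-2,\left(-2\right) 3 \right)} 1082 = \frac{-2 + \frac{\left(-2\right) 3 \left(3 - 6 - 2\right)}{2}}{\left(-2\right) 3} \cdot 1082 = \frac{-2 + \frac{1}{2} \left(-6\right) \left(3 - 6 - 2\right)}{-6} \cdot 1082 = - \frac{-2 + \frac{1}{2} \left(-6\right) \left(-5\right)}{6} \cdot 1082 = - \frac{-2 + 15}{6} \cdot 1082 = \left(- \frac{1}{6}\right) 13 \cdot 1082 = \left(- \frac{13}{6}\right) 1082 = - \frac{7033}{3}$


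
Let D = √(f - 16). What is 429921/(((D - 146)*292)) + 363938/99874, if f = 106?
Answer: -13744016989/2119925524 - 1289763*√10/6197992 ≈ -7.1413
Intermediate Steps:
D = 3*√10 (D = √(106 - 16) = √90 = 3*√10 ≈ 9.4868)
429921/(((D - 146)*292)) + 363938/99874 = 429921/(((3*√10 - 146)*292)) + 363938/99874 = 429921/(((-146 + 3*√10)*292)) + 363938*(1/99874) = 429921/(-42632 + 876*√10) + 181969/49937 = 181969/49937 + 429921/(-42632 + 876*√10)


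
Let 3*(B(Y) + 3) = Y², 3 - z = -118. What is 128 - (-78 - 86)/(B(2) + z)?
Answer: 23158/179 ≈ 129.37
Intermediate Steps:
z = 121 (z = 3 - 1*(-118) = 3 + 118 = 121)
B(Y) = -3 + Y²/3
128 - (-78 - 86)/(B(2) + z) = 128 - (-78 - 86)/((-3 + (⅓)*2²) + 121) = 128 - (-164)/((-3 + (⅓)*4) + 121) = 128 - (-164)/((-3 + 4/3) + 121) = 128 - (-164)/(-5/3 + 121) = 128 - (-164)/358/3 = 128 - (-164)*3/358 = 128 - 1*(-246/179) = 128 + 246/179 = 23158/179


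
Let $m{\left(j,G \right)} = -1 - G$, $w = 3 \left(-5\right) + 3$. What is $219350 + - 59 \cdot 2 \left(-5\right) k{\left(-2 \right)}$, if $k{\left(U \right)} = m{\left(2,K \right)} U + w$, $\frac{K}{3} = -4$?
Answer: $199290$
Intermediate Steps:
$w = -12$ ($w = -15 + 3 = -12$)
$K = -12$ ($K = 3 \left(-4\right) = -12$)
$k{\left(U \right)} = -12 + 11 U$ ($k{\left(U \right)} = \left(-1 - -12\right) U - 12 = \left(-1 + 12\right) U - 12 = 11 U - 12 = -12 + 11 U$)
$219350 + - 59 \cdot 2 \left(-5\right) k{\left(-2 \right)} = 219350 + - 59 \cdot 2 \left(-5\right) \left(-12 + 11 \left(-2\right)\right) = 219350 + \left(-59\right) \left(-10\right) \left(-12 - 22\right) = 219350 + 590 \left(-34\right) = 219350 - 20060 = 199290$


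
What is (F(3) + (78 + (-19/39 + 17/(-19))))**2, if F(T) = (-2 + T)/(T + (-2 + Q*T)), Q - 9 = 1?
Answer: 3100187740225/527666841 ≈ 5875.3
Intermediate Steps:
Q = 10 (Q = 9 + 1 = 10)
F(T) = (-2 + T)/(-2 + 11*T) (F(T) = (-2 + T)/(T + (-2 + 10*T)) = (-2 + T)/(-2 + 11*T))
(F(3) + (78 + (-19/39 + 17/(-19))))**2 = ((-2 + 3)/(-2 + 11*3) + (78 + (-19/39 + 17/(-19))))**2 = (1/(-2 + 33) + (78 + (-19*1/39 + 17*(-1/19))))**2 = (1/31 + (78 + (-19/39 - 17/19)))**2 = ((1/31)*1 + (78 - 1024/741))**2 = (1/31 + 56774/741)**2 = (1760735/22971)**2 = 3100187740225/527666841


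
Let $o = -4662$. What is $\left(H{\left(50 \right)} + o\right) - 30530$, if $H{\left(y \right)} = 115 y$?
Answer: $-29442$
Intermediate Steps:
$\left(H{\left(50 \right)} + o\right) - 30530 = \left(115 \cdot 50 - 4662\right) - 30530 = \left(5750 - 4662\right) - 30530 = 1088 - 30530 = -29442$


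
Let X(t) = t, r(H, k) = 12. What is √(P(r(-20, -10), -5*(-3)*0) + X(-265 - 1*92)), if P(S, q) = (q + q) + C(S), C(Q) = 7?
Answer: 5*I*√14 ≈ 18.708*I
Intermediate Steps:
P(S, q) = 7 + 2*q (P(S, q) = (q + q) + 7 = 2*q + 7 = 7 + 2*q)
√(P(r(-20, -10), -5*(-3)*0) + X(-265 - 1*92)) = √((7 + 2*(-5*(-3)*0)) + (-265 - 1*92)) = √((7 + 2*(15*0)) + (-265 - 92)) = √((7 + 2*0) - 357) = √((7 + 0) - 357) = √(7 - 357) = √(-350) = 5*I*√14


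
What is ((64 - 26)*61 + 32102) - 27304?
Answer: 7116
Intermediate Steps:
((64 - 26)*61 + 32102) - 27304 = (38*61 + 32102) - 27304 = (2318 + 32102) - 27304 = 34420 - 27304 = 7116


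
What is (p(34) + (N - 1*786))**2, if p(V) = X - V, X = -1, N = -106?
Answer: 859329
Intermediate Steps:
p(V) = -1 - V
(p(34) + (N - 1*786))**2 = ((-1 - 1*34) + (-106 - 1*786))**2 = ((-1 - 34) + (-106 - 786))**2 = (-35 - 892)**2 = (-927)**2 = 859329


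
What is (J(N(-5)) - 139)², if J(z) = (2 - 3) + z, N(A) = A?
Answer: 21025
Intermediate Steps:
J(z) = -1 + z
(J(N(-5)) - 139)² = ((-1 - 5) - 139)² = (-6 - 139)² = (-145)² = 21025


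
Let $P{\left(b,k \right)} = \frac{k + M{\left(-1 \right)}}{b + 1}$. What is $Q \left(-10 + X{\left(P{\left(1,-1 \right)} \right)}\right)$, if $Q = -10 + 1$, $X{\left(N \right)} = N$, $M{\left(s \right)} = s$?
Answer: $99$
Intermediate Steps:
$P{\left(b,k \right)} = \frac{-1 + k}{1 + b}$ ($P{\left(b,k \right)} = \frac{k - 1}{b + 1} = \frac{-1 + k}{1 + b}$)
$Q = -9$
$Q \left(-10 + X{\left(P{\left(1,-1 \right)} \right)}\right) = - 9 \left(-10 + \frac{-1 - 1}{1 + 1}\right) = - 9 \left(-10 + \frac{1}{2} \left(-2\right)\right) = - 9 \left(-10 - 1\right) = \left(-9\right) \left(-11\right) = 99$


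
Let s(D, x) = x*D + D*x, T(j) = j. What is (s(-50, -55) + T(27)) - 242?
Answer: 5285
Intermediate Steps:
s(D, x) = 2*D*x (s(D, x) = D*x + D*x = 2*D*x)
(s(-50, -55) + T(27)) - 242 = (2*(-50)*(-55) + 27) - 242 = (5500 + 27) - 242 = 5527 - 242 = 5285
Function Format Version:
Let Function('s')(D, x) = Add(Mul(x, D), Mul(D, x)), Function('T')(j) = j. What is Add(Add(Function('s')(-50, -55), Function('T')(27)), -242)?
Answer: 5285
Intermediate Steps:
Function('s')(D, x) = Mul(2, D, x) (Function('s')(D, x) = Add(Mul(D, x), Mul(D, x)) = Mul(2, D, x))
Add(Add(Function('s')(-50, -55), Function('T')(27)), -242) = Add(Add(Mul(2, -50, -55), 27), -242) = Add(Add(5500, 27), -242) = Add(5527, -242) = 5285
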